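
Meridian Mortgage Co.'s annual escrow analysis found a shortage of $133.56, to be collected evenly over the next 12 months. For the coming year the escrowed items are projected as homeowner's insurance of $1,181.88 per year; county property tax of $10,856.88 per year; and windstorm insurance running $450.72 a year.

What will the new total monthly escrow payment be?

Homeowner's insurance = $1,181.88 per year
County property tax = $10,856.88 per year
Windstorm insurance = $450.72 per year
Annual escrow total = $1,181.88 + $10,856.88 + $450.72 = $12,489.48
Monthly = $12,489.48 / 12 = $1,040.79
Shortage spread = $133.56 / 12 = $11.13/mo
New monthly escrow = $1,040.79 + $11.13 = $1,051.92

$1,051.92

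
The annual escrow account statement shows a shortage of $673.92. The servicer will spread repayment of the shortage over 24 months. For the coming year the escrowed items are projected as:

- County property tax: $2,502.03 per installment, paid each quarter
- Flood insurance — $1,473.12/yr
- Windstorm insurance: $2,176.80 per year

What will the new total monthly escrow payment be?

$1,166.25

County property tax — $2,502.03 × 4 = $10,008.12 annually
Flood insurance — $1,473.12 annually
Windstorm insurance — $2,176.80 annually
Yearly total = $13,658.04
Monthly escrow = $13,658.04 ÷ 12 = $1,138.17
Shortage per month = $673.92 ÷ 24 = $28.08
New monthly escrow = $1,138.17 + $28.08 = $1,166.25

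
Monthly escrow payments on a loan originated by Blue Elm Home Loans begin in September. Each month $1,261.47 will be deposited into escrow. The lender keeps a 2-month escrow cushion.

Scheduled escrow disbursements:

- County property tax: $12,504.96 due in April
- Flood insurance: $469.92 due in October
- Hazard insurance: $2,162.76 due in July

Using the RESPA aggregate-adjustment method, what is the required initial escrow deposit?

Cushion = 2 × $1,261.47 = $2,522.94
Trial balance (start $0, +$1,261.47 each month, − disbursements):
  Sep: +$1,261.47 → $1,261.47
  Oct: +$1,261.47 − $469.92 → $2,053.02
  Nov: +$1,261.47 → $3,314.49
  Dec: +$1,261.47 → $4,575.96
  Jan: +$1,261.47 → $5,837.43
  Feb: +$1,261.47 → $7,098.90
  Mar: +$1,261.47 → $8,360.37
  Apr: +$1,261.47 − $12,504.96 → -$2,883.12
  May: +$1,261.47 → -$1,621.65
  Jun: +$1,261.47 → -$360.18
  Jul: +$1,261.47 − $2,162.76 → -$1,261.47
  Aug: +$1,261.47 → $0.00
Lowest trial balance = -$2,883.12 (Apr)
Initial deposit = cushion − low point = $2,522.94 − (-$2,883.12) = $5,406.06

$5,406.06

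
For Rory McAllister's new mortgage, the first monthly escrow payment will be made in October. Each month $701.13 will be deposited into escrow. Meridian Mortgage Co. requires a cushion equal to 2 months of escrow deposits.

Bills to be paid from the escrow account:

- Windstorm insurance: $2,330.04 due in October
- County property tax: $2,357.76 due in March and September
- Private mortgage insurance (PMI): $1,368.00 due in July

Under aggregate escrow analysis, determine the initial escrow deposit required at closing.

Cushion = 2 × $701.13 = $1,402.26
Trial balance (start $0, +$701.13 each month, − disbursements):
  Oct: +$701.13 − $2,330.04 → -$1,628.91
  Nov: +$701.13 → -$927.78
  Dec: +$701.13 → -$226.65
  Jan: +$701.13 → $474.48
  Feb: +$701.13 → $1,175.61
  Mar: +$701.13 − $2,357.76 → -$481.02
  Apr: +$701.13 → $220.11
  May: +$701.13 → $921.24
  Jun: +$701.13 → $1,622.37
  Jul: +$701.13 − $1,368.00 → $955.50
  Aug: +$701.13 → $1,656.63
  Sep: +$701.13 − $2,357.76 → $0.00
Lowest trial balance = -$1,628.91 (Oct)
Initial deposit = cushion − low point = $1,402.26 − (-$1,628.91) = $3,031.17

$3,031.17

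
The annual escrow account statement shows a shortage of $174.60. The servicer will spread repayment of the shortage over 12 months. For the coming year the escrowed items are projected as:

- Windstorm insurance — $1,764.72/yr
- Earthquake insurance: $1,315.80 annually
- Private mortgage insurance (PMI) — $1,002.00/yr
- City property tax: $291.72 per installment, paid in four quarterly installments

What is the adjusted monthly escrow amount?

Windstorm insurance = $1,764.72 annually
Earthquake insurance = $1,315.80 annually
Private mortgage insurance (PMI) = $1,002.00 annually
City property tax = $291.72 × 4 = $1,166.88 annually
Total annual escrow = $5,249.40
Monthly escrow = $5,249.40 ÷ 12 = $437.45
Shortage spread = $174.60 ÷ 12 = $14.55/mo
New monthly escrow = $437.45 + $14.55 = $452.00

$452.00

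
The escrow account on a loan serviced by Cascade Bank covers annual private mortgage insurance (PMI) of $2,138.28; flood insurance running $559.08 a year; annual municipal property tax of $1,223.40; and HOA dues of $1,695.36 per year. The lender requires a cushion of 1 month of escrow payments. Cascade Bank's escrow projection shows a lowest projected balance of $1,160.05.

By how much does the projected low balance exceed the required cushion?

$692.04

Private mortgage insurance (PMI): $2,138.28 per year
Flood insurance: $559.08 per year
Municipal property tax: $1,223.40 per year
HOA dues: $1,695.36 per year
Yearly total = $2,138.28 + $559.08 + $1,223.40 + $1,695.36 = $5,616.12
Base monthly escrow = $5,616.12 / 12 = $468.01
Required reserve = 1 × $468.01 = $468.01
Surplus = $1,160.05 − $468.01 = $692.04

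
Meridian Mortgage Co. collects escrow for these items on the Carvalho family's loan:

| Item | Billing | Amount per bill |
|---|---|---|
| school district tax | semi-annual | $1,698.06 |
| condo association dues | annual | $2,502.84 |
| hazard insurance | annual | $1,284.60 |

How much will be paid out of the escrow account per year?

$7,183.56

School district tax: $1,698.06 × 2 = $3,396.12/yr
Condo association dues: $2,502.84/yr
Hazard insurance: $1,284.60/yr
Yearly total = $3,396.12 + $2,502.84 + $1,284.60 = $7,183.56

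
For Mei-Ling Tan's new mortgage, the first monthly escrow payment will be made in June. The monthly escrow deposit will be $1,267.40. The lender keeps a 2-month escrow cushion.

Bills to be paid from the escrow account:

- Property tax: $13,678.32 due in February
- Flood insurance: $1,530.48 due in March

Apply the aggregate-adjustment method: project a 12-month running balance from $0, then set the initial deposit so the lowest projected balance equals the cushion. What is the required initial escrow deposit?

$5,069.60

Cushion = 2 × $1,267.40 = $2,534.80
Trial balance (start $0, +$1,267.40 each month, − disbursements):
  Jun: +$1,267.40 → $1,267.40
  Jul: +$1,267.40 → $2,534.80
  Aug: +$1,267.40 → $3,802.20
  Sep: +$1,267.40 → $5,069.60
  Oct: +$1,267.40 → $6,337.00
  Nov: +$1,267.40 → $7,604.40
  Dec: +$1,267.40 → $8,871.80
  Jan: +$1,267.40 → $10,139.20
  Feb: +$1,267.40 − $13,678.32 → -$2,271.72
  Mar: +$1,267.40 − $1,530.48 → -$2,534.80
  Apr: +$1,267.40 → -$1,267.40
  May: +$1,267.40 → $0.00
Lowest trial balance = -$2,534.80 (Mar)
Initial deposit = cushion − low point = $2,534.80 − (-$2,534.80) = $5,069.60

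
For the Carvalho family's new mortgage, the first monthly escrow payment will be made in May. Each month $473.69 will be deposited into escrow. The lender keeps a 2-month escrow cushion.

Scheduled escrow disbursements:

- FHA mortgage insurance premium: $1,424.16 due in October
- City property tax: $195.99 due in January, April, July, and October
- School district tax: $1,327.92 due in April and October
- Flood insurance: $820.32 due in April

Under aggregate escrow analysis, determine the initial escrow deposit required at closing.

$1,249.30

Cushion = 2 × $473.69 = $947.38
Trial balance (start $0, +$473.69 each month, − disbursements):
  May: +$473.69 → $473.69
  Jun: +$473.69 → $947.38
  Jul: +$473.69 − $195.99 → $1,225.08
  Aug: +$473.69 → $1,698.77
  Sep: +$473.69 → $2,172.46
  Oct: +$473.69 − $2,948.07 → -$301.92
  Nov: +$473.69 → $171.77
  Dec: +$473.69 → $645.46
  Jan: +$473.69 − $195.99 → $923.16
  Feb: +$473.69 → $1,396.85
  Mar: +$473.69 → $1,870.54
  Apr: +$473.69 − $2,344.23 → $0.00
Lowest trial balance = -$301.92 (Oct)
Initial deposit = cushion − low point = $947.38 − (-$301.92) = $1,249.30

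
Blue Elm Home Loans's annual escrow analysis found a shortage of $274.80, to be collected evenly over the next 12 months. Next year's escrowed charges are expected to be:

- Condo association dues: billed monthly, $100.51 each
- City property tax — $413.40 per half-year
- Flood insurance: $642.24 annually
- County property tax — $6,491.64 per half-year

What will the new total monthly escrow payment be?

$1,327.77

Condo association dues: $100.51 × 12 = $1,206.12 per year
City property tax: $413.40 × 2 = $826.80 per year
Flood insurance: $642.24 per year
County property tax: $6,491.64 × 2 = $12,983.28 per year
Annual escrow total = $15,658.44
Monthly = $15,658.44 / 12 = $1,304.87
Shortage per month = $274.80 / 12 = $22.90
Adjusted monthly = $1,304.87 + $22.90 = $1,327.77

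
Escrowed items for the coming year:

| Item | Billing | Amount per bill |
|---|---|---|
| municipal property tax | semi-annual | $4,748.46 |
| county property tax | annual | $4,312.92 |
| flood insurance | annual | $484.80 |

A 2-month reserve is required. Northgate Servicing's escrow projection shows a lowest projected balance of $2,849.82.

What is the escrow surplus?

$467.38

Municipal property tax — $4,748.46 × 2 = $9,496.92
County property tax — $4,312.92
Flood insurance — $484.80
Yearly total = $9,496.92 + $4,312.92 + $484.80 = $14,294.64
Per month = $14,294.64 / 12 = $1,191.22
Required cushion = 2 × $1,191.22 = $2,382.44
Surplus = $2,849.82 − $2,382.44 = $467.38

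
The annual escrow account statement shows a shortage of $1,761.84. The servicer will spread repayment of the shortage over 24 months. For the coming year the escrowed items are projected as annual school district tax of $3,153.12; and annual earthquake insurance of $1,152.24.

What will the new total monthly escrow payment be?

$432.19

School district tax = $3,153.12/yr
Earthquake insurance = $1,152.24/yr
Combined annual = $3,153.12 + $1,152.24 = $4,305.36
Base monthly escrow = $4,305.36 / 12 = $358.78
Shortage spread = $1,761.84 ÷ 24 = $73.41/mo
New monthly escrow = $358.78 + $73.41 = $432.19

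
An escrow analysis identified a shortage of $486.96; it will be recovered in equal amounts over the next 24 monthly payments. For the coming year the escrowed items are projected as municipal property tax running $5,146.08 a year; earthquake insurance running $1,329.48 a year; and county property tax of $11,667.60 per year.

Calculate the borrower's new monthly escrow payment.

Municipal property tax — $5,146.08/yr
Earthquake insurance — $1,329.48/yr
County property tax — $11,667.60/yr
Combined annual = $5,146.08 + $1,329.48 + $11,667.60 = $18,143.16
Base monthly escrow = $18,143.16 ÷ 12 = $1,511.93
Shortage spread = $486.96 ÷ 24 = $20.29/mo
Adjusted monthly = $1,511.93 + $20.29 = $1,532.22

$1,532.22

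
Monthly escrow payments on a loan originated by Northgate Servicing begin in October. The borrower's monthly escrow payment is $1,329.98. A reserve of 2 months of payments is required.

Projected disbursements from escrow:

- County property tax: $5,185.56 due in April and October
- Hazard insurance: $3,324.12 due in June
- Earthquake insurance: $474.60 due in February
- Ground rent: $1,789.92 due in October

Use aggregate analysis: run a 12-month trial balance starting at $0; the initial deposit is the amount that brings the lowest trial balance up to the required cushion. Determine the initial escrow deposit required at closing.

Cushion = 2 × $1,329.98 = $2,659.96
Trial balance (start $0, +$1,329.98 each month, − disbursements):
  Oct: +$1,329.98 − $6,975.48 → -$5,645.50
  Nov: +$1,329.98 → -$4,315.52
  Dec: +$1,329.98 → -$2,985.54
  Jan: +$1,329.98 → -$1,655.56
  Feb: +$1,329.98 − $474.60 → -$800.18
  Mar: +$1,329.98 → $529.80
  Apr: +$1,329.98 − $5,185.56 → -$3,325.78
  May: +$1,329.98 → -$1,995.80
  Jun: +$1,329.98 − $3,324.12 → -$3,989.94
  Jul: +$1,329.98 → -$2,659.96
  Aug: +$1,329.98 → -$1,329.98
  Sep: +$1,329.98 → $0.00
Lowest trial balance = -$5,645.50 (Oct)
Initial deposit = cushion − low point = $2,659.96 − (-$5,645.50) = $8,305.46

$8,305.46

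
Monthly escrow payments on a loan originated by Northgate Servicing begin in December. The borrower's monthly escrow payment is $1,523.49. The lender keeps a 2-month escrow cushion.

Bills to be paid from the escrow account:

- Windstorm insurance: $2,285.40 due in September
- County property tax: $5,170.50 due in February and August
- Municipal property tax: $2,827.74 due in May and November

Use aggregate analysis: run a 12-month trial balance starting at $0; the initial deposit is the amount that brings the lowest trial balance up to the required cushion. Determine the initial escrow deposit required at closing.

$3,647.01

Cushion = 2 × $1,523.49 = $3,046.98
Trial balance (start $0, +$1,523.49 each month, − disbursements):
  Dec: +$1,523.49 → $1,523.49
  Jan: +$1,523.49 → $3,046.98
  Feb: +$1,523.49 − $5,170.50 → -$600.03
  Mar: +$1,523.49 → $923.46
  Apr: +$1,523.49 → $2,446.95
  May: +$1,523.49 − $2,827.74 → $1,142.70
  Jun: +$1,523.49 → $2,666.19
  Jul: +$1,523.49 → $4,189.68
  Aug: +$1,523.49 − $5,170.50 → $542.67
  Sep: +$1,523.49 − $2,285.40 → -$219.24
  Oct: +$1,523.49 → $1,304.25
  Nov: +$1,523.49 − $2,827.74 → $0.00
Lowest trial balance = -$600.03 (Feb)
Initial deposit = cushion − low point = $3,046.98 − (-$600.03) = $3,647.01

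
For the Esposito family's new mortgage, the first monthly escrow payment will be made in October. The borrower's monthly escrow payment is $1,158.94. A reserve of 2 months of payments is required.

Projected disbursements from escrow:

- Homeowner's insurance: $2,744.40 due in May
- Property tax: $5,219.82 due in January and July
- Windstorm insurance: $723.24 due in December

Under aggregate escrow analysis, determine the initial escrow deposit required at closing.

Cushion = 2 × $1,158.94 = $2,317.88
Trial balance (start $0, +$1,158.94 each month, − disbursements):
  Oct: +$1,158.94 → $1,158.94
  Nov: +$1,158.94 → $2,317.88
  Dec: +$1,158.94 − $723.24 → $2,753.58
  Jan: +$1,158.94 − $5,219.82 → -$1,307.30
  Feb: +$1,158.94 → -$148.36
  Mar: +$1,158.94 → $1,010.58
  Apr: +$1,158.94 → $2,169.52
  May: +$1,158.94 − $2,744.40 → $584.06
  Jun: +$1,158.94 → $1,743.00
  Jul: +$1,158.94 − $5,219.82 → -$2,317.88
  Aug: +$1,158.94 → -$1,158.94
  Sep: +$1,158.94 → $0.00
Lowest trial balance = -$2,317.88 (Jul)
Initial deposit = cushion − low point = $2,317.88 − (-$2,317.88) = $4,635.76

$4,635.76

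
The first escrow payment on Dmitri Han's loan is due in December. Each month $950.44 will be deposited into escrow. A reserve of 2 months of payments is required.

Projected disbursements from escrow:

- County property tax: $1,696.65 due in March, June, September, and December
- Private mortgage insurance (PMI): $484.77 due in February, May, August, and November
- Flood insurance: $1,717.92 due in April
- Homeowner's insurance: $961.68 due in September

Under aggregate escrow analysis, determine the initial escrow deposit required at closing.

$3,316.99

Cushion = 2 × $950.44 = $1,900.88
Trial balance (start $0, +$950.44 each month, − disbursements):
  Dec: +$950.44 − $1,696.65 → -$746.21
  Jan: +$950.44 → $204.23
  Feb: +$950.44 − $484.77 → $669.90
  Mar: +$950.44 − $1,696.65 → -$76.31
  Apr: +$950.44 − $1,717.92 → -$843.79
  May: +$950.44 − $484.77 → -$378.12
  Jun: +$950.44 − $1,696.65 → -$1,124.33
  Jul: +$950.44 → -$173.89
  Aug: +$950.44 − $484.77 → $291.78
  Sep: +$950.44 − $2,658.33 → -$1,416.11
  Oct: +$950.44 → -$465.67
  Nov: +$950.44 − $484.77 → $0.00
Lowest trial balance = -$1,416.11 (Sep)
Initial deposit = cushion − low point = $1,900.88 − (-$1,416.11) = $3,316.99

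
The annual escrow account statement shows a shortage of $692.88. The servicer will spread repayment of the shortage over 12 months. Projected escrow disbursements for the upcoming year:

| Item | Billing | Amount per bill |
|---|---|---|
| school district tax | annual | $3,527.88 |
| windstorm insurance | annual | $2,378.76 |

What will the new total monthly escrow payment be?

School district tax — $3,527.88 annually
Windstorm insurance — $2,378.76 annually
Yearly total = $5,906.64
Per month = $5,906.64 / 12 = $492.22
Monthly shortage recovery: $692.88 / 12 = $57.74
Adjusted monthly = $492.22 + $57.74 = $549.96

$549.96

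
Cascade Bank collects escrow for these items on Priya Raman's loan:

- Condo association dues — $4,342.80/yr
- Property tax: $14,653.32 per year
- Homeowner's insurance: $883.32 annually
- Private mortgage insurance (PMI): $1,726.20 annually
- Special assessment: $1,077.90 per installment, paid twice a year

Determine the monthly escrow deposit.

$1,980.12

Condo association dues: $4,342.80 per year
Property tax: $14,653.32 per year
Homeowner's insurance: $883.32 per year
Private mortgage insurance (PMI): $1,726.20 per year
Special assessment: $1,077.90 × 2 = $2,155.80 per year
Total per year = $4,342.80 + $14,653.32 + $883.32 + $1,726.20 + $2,155.80 = $23,761.44
Per month = $23,761.44 / 12 = $1,980.12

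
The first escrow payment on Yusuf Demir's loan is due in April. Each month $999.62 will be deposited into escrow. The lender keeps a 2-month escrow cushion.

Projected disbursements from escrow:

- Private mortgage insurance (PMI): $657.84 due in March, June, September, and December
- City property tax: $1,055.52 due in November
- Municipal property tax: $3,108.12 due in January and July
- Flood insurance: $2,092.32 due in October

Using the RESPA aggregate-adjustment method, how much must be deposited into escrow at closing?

$3,340.64

Cushion = 2 × $999.62 = $1,999.24
Trial balance (start $0, +$999.62 each month, − disbursements):
  Apr: +$999.62 → $999.62
  May: +$999.62 → $1,999.24
  Jun: +$999.62 − $657.84 → $2,341.02
  Jul: +$999.62 − $3,108.12 → $232.52
  Aug: +$999.62 → $1,232.14
  Sep: +$999.62 − $657.84 → $1,573.92
  Oct: +$999.62 − $2,092.32 → $481.22
  Nov: +$999.62 − $1,055.52 → $425.32
  Dec: +$999.62 − $657.84 → $767.10
  Jan: +$999.62 − $3,108.12 → -$1,341.40
  Feb: +$999.62 → -$341.78
  Mar: +$999.62 − $657.84 → $0.00
Lowest trial balance = -$1,341.40 (Jan)
Initial deposit = cushion − low point = $1,999.24 − (-$1,341.40) = $3,340.64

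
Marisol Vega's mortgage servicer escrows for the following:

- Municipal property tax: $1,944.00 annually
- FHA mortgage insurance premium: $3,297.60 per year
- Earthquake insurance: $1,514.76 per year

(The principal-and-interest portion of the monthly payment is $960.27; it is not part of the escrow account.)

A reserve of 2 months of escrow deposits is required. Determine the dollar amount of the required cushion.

Municipal property tax = $1,944.00
FHA mortgage insurance premium = $3,297.60
Earthquake insurance = $1,514.76
Total per year = $6,756.36
Base monthly escrow = $6,756.36 / 12 = $563.03
Reserve = 2 × $563.03 = $1,126.06

$1,126.06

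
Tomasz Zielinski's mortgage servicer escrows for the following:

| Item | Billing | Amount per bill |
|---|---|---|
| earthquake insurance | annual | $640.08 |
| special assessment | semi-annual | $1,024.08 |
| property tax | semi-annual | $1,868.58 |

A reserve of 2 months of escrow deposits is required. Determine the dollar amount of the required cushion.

$1,070.90

Earthquake insurance = $640.08/yr
Special assessment = $1,024.08 × 2 = $2,048.16/yr
Property tax = $1,868.58 × 2 = $3,737.16/yr
Yearly total = $6,425.40
Monthly = $6,425.40 / 12 = $535.45
Required cushion = 2 × $535.45 = $1,070.90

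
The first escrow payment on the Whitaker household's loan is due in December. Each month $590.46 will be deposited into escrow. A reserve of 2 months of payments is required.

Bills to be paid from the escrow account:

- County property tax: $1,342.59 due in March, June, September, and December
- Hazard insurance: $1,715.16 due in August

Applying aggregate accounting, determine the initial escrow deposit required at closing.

Cushion = 2 × $590.46 = $1,180.92
Trial balance (start $0, +$590.46 each month, − disbursements):
  Dec: +$590.46 − $1,342.59 → -$752.13
  Jan: +$590.46 → -$161.67
  Feb: +$590.46 → $428.79
  Mar: +$590.46 − $1,342.59 → -$323.34
  Apr: +$590.46 → $267.12
  May: +$590.46 → $857.58
  Jun: +$590.46 − $1,342.59 → $105.45
  Jul: +$590.46 → $695.91
  Aug: +$590.46 − $1,715.16 → -$428.79
  Sep: +$590.46 − $1,342.59 → -$1,180.92
  Oct: +$590.46 → -$590.46
  Nov: +$590.46 → $0.00
Lowest trial balance = -$1,180.92 (Sep)
Initial deposit = cushion − low point = $1,180.92 − (-$1,180.92) = $2,361.84

$2,361.84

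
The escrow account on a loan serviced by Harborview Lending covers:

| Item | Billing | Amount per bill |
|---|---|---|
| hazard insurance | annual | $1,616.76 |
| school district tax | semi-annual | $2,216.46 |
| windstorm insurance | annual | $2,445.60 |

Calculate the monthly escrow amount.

Hazard insurance — $1,616.76 per year
School district tax — $2,216.46 × 2 = $4,432.92 per year
Windstorm insurance — $2,445.60 per year
Total per year = $8,495.28
Per month = $8,495.28 ÷ 12 = $707.94

$707.94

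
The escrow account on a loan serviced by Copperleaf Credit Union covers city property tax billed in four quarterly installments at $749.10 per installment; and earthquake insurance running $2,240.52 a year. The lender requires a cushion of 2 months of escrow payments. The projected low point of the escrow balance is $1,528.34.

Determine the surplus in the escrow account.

$655.52

City property tax — $749.10 × 4 = $2,996.40 per year
Earthquake insurance — $2,240.52 per year
Yearly total = $2,996.40 + $2,240.52 = $5,236.92
Per month = $5,236.92 / 12 = $436.41
Required cushion = 2 × $436.41 = $872.82
Surplus = $1,528.34 − $872.82 = $655.52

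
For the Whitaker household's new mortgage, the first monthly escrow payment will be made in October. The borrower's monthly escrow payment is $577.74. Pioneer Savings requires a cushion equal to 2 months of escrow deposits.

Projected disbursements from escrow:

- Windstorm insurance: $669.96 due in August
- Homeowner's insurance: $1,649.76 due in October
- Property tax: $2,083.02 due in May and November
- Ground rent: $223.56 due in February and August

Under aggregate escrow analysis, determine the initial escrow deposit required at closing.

Cushion = 2 × $577.74 = $1,155.48
Trial balance (start $0, +$577.74 each month, − disbursements):
  Oct: +$577.74 − $1,649.76 → -$1,072.02
  Nov: +$577.74 − $2,083.02 → -$2,577.30
  Dec: +$577.74 → -$1,999.56
  Jan: +$577.74 → -$1,421.82
  Feb: +$577.74 − $223.56 → -$1,067.64
  Mar: +$577.74 → -$489.90
  Apr: +$577.74 → $87.84
  May: +$577.74 − $2,083.02 → -$1,417.44
  Jun: +$577.74 → -$839.70
  Jul: +$577.74 → -$261.96
  Aug: +$577.74 − $893.52 → -$577.74
  Sep: +$577.74 → $0.00
Lowest trial balance = -$2,577.30 (Nov)
Initial deposit = cushion − low point = $1,155.48 − (-$2,577.30) = $3,732.78

$3,732.78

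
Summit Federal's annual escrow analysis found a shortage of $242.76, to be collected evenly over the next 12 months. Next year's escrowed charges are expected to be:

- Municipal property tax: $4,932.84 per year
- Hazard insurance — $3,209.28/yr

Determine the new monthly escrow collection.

Municipal property tax = $4,932.84 annually
Hazard insurance = $3,209.28 annually
Combined annual = $8,142.12
Monthly = $8,142.12 / 12 = $678.51
Monthly shortage recovery: $242.76 ÷ 12 = $20.23
Adjusted monthly = $678.51 + $20.23 = $698.74

$698.74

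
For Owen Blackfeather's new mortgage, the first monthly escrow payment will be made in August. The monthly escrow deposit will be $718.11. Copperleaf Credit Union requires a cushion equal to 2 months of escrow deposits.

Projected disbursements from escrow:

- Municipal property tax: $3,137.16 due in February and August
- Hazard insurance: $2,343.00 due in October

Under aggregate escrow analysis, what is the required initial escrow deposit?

Cushion = 2 × $718.11 = $1,436.22
Trial balance (start $0, +$718.11 each month, − disbursements):
  Aug: +$718.11 − $3,137.16 → -$2,419.05
  Sep: +$718.11 → -$1,700.94
  Oct: +$718.11 − $2,343.00 → -$3,325.83
  Nov: +$718.11 → -$2,607.72
  Dec: +$718.11 → -$1,889.61
  Jan: +$718.11 → -$1,171.50
  Feb: +$718.11 − $3,137.16 → -$3,590.55
  Mar: +$718.11 → -$2,872.44
  Apr: +$718.11 → -$2,154.33
  May: +$718.11 → -$1,436.22
  Jun: +$718.11 → -$718.11
  Jul: +$718.11 → $0.00
Lowest trial balance = -$3,590.55 (Feb)
Initial deposit = cushion − low point = $1,436.22 − (-$3,590.55) = $5,026.77

$5,026.77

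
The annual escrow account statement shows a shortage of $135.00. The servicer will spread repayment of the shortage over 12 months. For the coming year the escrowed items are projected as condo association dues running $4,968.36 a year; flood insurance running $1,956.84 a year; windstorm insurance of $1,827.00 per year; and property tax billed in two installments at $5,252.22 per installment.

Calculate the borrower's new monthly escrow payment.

Condo association dues = $4,968.36 annually
Flood insurance = $1,956.84 annually
Windstorm insurance = $1,827.00 annually
Property tax = $5,252.22 × 2 = $10,504.44 annually
Combined annual = $4,968.36 + $1,956.84 + $1,827.00 + $10,504.44 = $19,256.64
Monthly = $19,256.64 ÷ 12 = $1,604.72
Monthly shortage recovery: $135.00 ÷ 12 = $11.25
Adjusted monthly = $1,604.72 + $11.25 = $1,615.97

$1,615.97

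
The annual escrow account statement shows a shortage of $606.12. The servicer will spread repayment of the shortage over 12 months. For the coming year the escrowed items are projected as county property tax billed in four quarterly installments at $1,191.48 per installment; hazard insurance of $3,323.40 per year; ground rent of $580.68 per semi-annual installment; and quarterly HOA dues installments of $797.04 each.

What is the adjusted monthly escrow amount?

County property tax — $1,191.48 × 4 = $4,765.92
Hazard insurance — $3,323.40
Ground rent — $580.68 × 2 = $1,161.36
HOA dues — $797.04 × 4 = $3,188.16
Combined annual = $12,438.84
Monthly escrow = $12,438.84 ÷ 12 = $1,036.57
Shortage per month = $606.12 ÷ 12 = $50.51
Adjusted monthly = $1,036.57 + $50.51 = $1,087.08

$1,087.08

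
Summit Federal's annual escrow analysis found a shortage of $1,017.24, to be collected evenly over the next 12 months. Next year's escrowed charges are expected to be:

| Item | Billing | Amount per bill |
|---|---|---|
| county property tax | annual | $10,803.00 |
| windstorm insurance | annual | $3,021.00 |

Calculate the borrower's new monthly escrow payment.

$1,236.77

County property tax = $10,803.00 annually
Windstorm insurance = $3,021.00 annually
Combined annual = $10,803.00 + $3,021.00 = $13,824.00
Monthly = $13,824.00 ÷ 12 = $1,152.00
Shortage per month = $1,017.24 ÷ 12 = $84.77
Adjusted monthly = $1,152.00 + $84.77 = $1,236.77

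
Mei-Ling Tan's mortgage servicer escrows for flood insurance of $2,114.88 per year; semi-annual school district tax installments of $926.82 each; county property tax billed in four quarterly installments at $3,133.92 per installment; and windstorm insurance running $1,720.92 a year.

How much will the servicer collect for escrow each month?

$1,518.76

Flood insurance — $2,114.88 per year
School district tax — $926.82 × 2 = $1,853.64 per year
County property tax — $3,133.92 × 4 = $12,535.68 per year
Windstorm insurance — $1,720.92 per year
Yearly total = $18,225.12
Monthly escrow = $18,225.12 / 12 = $1,518.76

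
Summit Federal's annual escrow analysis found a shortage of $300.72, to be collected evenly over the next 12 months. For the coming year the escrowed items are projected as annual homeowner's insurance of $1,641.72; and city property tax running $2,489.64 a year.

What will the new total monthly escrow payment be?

$369.34

Homeowner's insurance = $1,641.72 annually
City property tax = $2,489.64 annually
Total per year = $4,131.36
Base monthly escrow = $4,131.36 ÷ 12 = $344.28
Monthly shortage recovery: $300.72 ÷ 12 = $25.06
New monthly escrow = $344.28 + $25.06 = $369.34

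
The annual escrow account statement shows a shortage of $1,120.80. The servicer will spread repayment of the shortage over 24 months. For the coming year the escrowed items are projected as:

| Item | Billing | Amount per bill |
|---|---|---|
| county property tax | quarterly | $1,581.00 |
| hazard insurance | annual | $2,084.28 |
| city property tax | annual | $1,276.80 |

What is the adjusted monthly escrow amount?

County property tax = $1,581.00 × 4 = $6,324.00/yr
Hazard insurance = $2,084.28/yr
City property tax = $1,276.80/yr
Combined annual = $6,324.00 + $2,084.28 + $1,276.80 = $9,685.08
Per month = $9,685.08 ÷ 12 = $807.09
Shortage spread = $1,120.80 / 24 = $46.70/mo
New monthly escrow = $807.09 + $46.70 = $853.79

$853.79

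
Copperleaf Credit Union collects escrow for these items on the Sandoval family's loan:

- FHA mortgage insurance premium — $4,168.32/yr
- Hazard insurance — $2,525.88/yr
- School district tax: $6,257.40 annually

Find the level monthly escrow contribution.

$1,079.30

FHA mortgage insurance premium = $4,168.32/yr
Hazard insurance = $2,525.88/yr
School district tax = $6,257.40/yr
Total annual escrow = $12,951.60
Base monthly escrow = $12,951.60 ÷ 12 = $1,079.30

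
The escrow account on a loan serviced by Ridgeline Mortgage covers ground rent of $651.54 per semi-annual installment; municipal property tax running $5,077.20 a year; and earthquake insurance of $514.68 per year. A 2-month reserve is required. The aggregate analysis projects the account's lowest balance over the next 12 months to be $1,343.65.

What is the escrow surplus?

Ground rent — $651.54 × 2 = $1,303.08 per year
Municipal property tax — $5,077.20 per year
Earthquake insurance — $514.68 per year
Total per year = $1,303.08 + $5,077.20 + $514.68 = $6,894.96
Per month = $6,894.96 ÷ 12 = $574.58
Cushion = 2 × $574.58 = $1,149.16
Excess over cushion: $1,343.65 − $1,149.16 = $194.49

$194.49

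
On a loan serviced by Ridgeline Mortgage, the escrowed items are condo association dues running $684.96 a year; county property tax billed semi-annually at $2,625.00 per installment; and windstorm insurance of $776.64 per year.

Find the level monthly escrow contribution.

$559.30

Condo association dues — $684.96 annually
County property tax — $2,625.00 × 2 = $5,250.00 annually
Windstorm insurance — $776.64 annually
Annual escrow total = $6,711.60
Monthly escrow = $6,711.60 ÷ 12 = $559.30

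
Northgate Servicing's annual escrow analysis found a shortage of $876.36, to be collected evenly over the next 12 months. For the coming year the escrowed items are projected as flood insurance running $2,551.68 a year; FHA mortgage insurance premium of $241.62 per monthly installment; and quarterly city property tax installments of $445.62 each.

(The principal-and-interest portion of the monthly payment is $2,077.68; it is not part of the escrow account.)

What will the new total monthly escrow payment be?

Flood insurance: $2,551.68 annually
FHA mortgage insurance premium: $241.62 × 12 = $2,899.44 annually
City property tax: $445.62 × 4 = $1,782.48 annually
Yearly total = $7,233.60
Monthly escrow = $7,233.60 / 12 = $602.80
Monthly shortage recovery: $876.36 / 12 = $73.03
New monthly escrow = $602.80 + $73.03 = $675.83

$675.83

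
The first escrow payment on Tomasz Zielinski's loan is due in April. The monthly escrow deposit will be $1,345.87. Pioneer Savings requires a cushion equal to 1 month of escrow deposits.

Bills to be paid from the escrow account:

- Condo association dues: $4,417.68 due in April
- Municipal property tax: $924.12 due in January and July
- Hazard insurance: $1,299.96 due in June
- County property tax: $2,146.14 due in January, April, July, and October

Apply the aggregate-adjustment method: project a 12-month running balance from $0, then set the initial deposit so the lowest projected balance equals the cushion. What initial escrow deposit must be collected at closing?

Cushion = 1 × $1,345.87 = $1,345.87
Trial balance (start $0, +$1,345.87 each month, − disbursements):
  Apr: +$1,345.87 − $6,563.82 → -$5,217.95
  May: +$1,345.87 → -$3,872.08
  Jun: +$1,345.87 − $1,299.96 → -$3,826.17
  Jul: +$1,345.87 − $3,070.26 → -$5,550.56
  Aug: +$1,345.87 → -$4,204.69
  Sep: +$1,345.87 → -$2,858.82
  Oct: +$1,345.87 − $2,146.14 → -$3,659.09
  Nov: +$1,345.87 → -$2,313.22
  Dec: +$1,345.87 → -$967.35
  Jan: +$1,345.87 − $3,070.26 → -$2,691.74
  Feb: +$1,345.87 → -$1,345.87
  Mar: +$1,345.87 → $0.00
Lowest trial balance = -$5,550.56 (Jul)
Initial deposit = cushion − low point = $1,345.87 − (-$5,550.56) = $6,896.43

$6,896.43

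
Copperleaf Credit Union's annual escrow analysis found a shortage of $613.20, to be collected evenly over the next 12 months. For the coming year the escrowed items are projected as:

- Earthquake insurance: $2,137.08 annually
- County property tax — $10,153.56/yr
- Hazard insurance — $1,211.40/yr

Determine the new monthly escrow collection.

Earthquake insurance = $2,137.08 annually
County property tax = $10,153.56 annually
Hazard insurance = $1,211.40 annually
Total per year = $2,137.08 + $10,153.56 + $1,211.40 = $13,502.04
Monthly = $13,502.04 ÷ 12 = $1,125.17
Monthly shortage recovery: $613.20 ÷ 12 = $51.10
Adjusted monthly = $1,125.17 + $51.10 = $1,176.27

$1,176.27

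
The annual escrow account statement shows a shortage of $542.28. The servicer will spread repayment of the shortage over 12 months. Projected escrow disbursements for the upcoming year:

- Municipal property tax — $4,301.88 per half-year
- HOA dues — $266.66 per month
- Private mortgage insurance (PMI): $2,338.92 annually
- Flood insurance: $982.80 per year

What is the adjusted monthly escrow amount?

Municipal property tax: $4,301.88 × 2 = $8,603.76/yr
HOA dues: $266.66 × 12 = $3,199.92/yr
Private mortgage insurance (PMI): $2,338.92/yr
Flood insurance: $982.80/yr
Annual escrow total = $15,125.40
Monthly = $15,125.40 ÷ 12 = $1,260.45
Shortage per month = $542.28 ÷ 12 = $45.19
Adjusted monthly = $1,260.45 + $45.19 = $1,305.64

$1,305.64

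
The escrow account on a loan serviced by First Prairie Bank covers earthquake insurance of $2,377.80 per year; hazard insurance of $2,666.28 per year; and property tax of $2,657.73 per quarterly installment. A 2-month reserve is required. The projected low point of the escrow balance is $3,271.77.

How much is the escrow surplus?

$659.27

Earthquake insurance: $2,377.80
Hazard insurance: $2,666.28
Property tax: $2,657.73 × 4 = $10,630.92
Combined annual = $2,377.80 + $2,666.28 + $10,630.92 = $15,675.00
Monthly escrow = $15,675.00 / 12 = $1,306.25
Cushion = 2 × $1,306.25 = $2,612.50
Excess over cushion: $3,271.77 − $2,612.50 = $659.27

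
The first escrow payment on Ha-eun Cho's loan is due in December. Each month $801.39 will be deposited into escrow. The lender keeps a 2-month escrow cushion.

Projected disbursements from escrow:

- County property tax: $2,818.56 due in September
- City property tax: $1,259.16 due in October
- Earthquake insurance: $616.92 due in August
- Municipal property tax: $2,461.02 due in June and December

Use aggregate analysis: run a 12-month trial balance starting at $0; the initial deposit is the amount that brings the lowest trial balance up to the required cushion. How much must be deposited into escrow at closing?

Cushion = 2 × $801.39 = $1,602.78
Trial balance (start $0, +$801.39 each month, − disbursements):
  Dec: +$801.39 − $2,461.02 → -$1,659.63
  Jan: +$801.39 → -$858.24
  Feb: +$801.39 → -$56.85
  Mar: +$801.39 → $744.54
  Apr: +$801.39 → $1,545.93
  May: +$801.39 → $2,347.32
  Jun: +$801.39 − $2,461.02 → $687.69
  Jul: +$801.39 → $1,489.08
  Aug: +$801.39 − $616.92 → $1,673.55
  Sep: +$801.39 − $2,818.56 → -$343.62
  Oct: +$801.39 − $1,259.16 → -$801.39
  Nov: +$801.39 → $0.00
Lowest trial balance = -$1,659.63 (Dec)
Initial deposit = cushion − low point = $1,602.78 − (-$1,659.63) = $3,262.41

$3,262.41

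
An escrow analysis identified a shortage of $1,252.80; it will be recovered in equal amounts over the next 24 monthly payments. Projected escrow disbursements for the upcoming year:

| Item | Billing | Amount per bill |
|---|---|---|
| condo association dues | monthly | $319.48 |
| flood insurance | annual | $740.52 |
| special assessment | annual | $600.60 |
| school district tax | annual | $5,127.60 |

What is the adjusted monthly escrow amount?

Condo association dues = $319.48 × 12 = $3,833.76 per year
Flood insurance = $740.52 per year
Special assessment = $600.60 per year
School district tax = $5,127.60 per year
Total per year = $10,302.48
Base monthly escrow = $10,302.48 / 12 = $858.54
Shortage spread = $1,252.80 / 24 = $52.20/mo
Adjusted monthly = $858.54 + $52.20 = $910.74

$910.74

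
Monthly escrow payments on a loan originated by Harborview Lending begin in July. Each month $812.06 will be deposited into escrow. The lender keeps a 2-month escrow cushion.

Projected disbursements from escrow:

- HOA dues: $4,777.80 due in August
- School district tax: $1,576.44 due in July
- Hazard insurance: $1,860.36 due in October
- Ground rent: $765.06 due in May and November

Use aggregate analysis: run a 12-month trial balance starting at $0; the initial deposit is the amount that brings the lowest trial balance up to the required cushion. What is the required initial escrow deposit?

$6,590.48

Cushion = 2 × $812.06 = $1,624.12
Trial balance (start $0, +$812.06 each month, − disbursements):
  Jul: +$812.06 − $1,576.44 → -$764.38
  Aug: +$812.06 − $4,777.80 → -$4,730.12
  Sep: +$812.06 → -$3,918.06
  Oct: +$812.06 − $1,860.36 → -$4,966.36
  Nov: +$812.06 − $765.06 → -$4,919.36
  Dec: +$812.06 → -$4,107.30
  Jan: +$812.06 → -$3,295.24
  Feb: +$812.06 → -$2,483.18
  Mar: +$812.06 → -$1,671.12
  Apr: +$812.06 → -$859.06
  May: +$812.06 − $765.06 → -$812.06
  Jun: +$812.06 → $0.00
Lowest trial balance = -$4,966.36 (Oct)
Initial deposit = cushion − low point = $1,624.12 − (-$4,966.36) = $6,590.48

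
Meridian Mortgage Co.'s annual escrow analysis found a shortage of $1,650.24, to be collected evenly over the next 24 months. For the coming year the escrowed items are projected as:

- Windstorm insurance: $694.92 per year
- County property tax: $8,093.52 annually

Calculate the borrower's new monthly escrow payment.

$801.13

Windstorm insurance = $694.92 annually
County property tax = $8,093.52 annually
Annual escrow total = $694.92 + $8,093.52 = $8,788.44
Monthly = $8,788.44 / 12 = $732.37
Shortage per month = $1,650.24 / 24 = $68.76
New monthly escrow = $732.37 + $68.76 = $801.13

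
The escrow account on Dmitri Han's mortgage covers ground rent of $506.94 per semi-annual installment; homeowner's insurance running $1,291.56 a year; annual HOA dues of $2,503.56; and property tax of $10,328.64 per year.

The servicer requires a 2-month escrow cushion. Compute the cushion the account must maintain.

Ground rent: $506.94 × 2 = $1,013.88 per year
Homeowner's insurance: $1,291.56 per year
HOA dues: $2,503.56 per year
Property tax: $10,328.64 per year
Yearly total = $15,137.64
Base monthly escrow = $15,137.64 ÷ 12 = $1,261.47
Reserve = 2 × $1,261.47 = $2,522.94

$2,522.94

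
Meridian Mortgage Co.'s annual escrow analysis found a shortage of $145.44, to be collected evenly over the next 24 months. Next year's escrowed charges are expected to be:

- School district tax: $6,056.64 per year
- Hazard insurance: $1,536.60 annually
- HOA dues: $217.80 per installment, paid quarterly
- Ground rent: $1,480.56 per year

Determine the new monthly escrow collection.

$834.81

School district tax: $6,056.64
Hazard insurance: $1,536.60
HOA dues: $217.80 × 4 = $871.20
Ground rent: $1,480.56
Total per year = $9,945.00
Per month = $9,945.00 / 12 = $828.75
Monthly shortage recovery: $145.44 / 24 = $6.06
Adjusted monthly = $828.75 + $6.06 = $834.81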